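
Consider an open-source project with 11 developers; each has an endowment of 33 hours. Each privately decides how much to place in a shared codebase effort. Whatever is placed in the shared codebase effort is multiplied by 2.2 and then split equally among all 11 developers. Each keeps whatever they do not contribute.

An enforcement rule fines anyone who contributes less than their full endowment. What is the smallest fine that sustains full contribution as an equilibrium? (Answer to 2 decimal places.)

26.40 hours

Given the others contribute fully, the best deviation is to contribute 0 (any partial contribution still incurs the fine and gives up units whose private return 0.2000 is below 1).
Deviating from 33 to 0 saves 33 hours but forfeits the deviator's share of the drop in the shared codebase effort: 2.2/11 × 33 = 6.60.
So the deviation gain is 33 − 6.60 = 26.40, and the fine must be at least 26.40 hours to wipe it out.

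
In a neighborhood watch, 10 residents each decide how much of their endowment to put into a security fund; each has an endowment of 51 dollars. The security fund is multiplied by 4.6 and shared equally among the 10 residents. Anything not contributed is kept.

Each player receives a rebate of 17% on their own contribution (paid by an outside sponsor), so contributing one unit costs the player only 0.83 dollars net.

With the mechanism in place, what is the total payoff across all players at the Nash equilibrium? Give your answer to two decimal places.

510.00 dollars

With the mechanism, a contributed unit returns (4.6/10) / 0.83 = 0.5542 per unit of net cost — still below 1 — so contributing 0 remains dominant for every player.
Everyone keeps their endowment and the group total is 10 × 51 = 510.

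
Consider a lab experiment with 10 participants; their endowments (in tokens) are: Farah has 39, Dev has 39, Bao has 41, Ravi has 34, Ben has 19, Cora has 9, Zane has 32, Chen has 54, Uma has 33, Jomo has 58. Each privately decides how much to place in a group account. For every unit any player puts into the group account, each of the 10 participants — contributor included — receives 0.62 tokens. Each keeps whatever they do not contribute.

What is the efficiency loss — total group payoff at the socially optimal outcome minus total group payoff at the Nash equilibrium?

The private return per contributed unit is 0.62 < 1 for everyone, so the Nash equilibrium is zero contribution and the group total is Σ E_j = 39 + 39 + 41 + 34 + 19 + 9 + 32 + 54 + 33 + 58 = 358.
Each contributed unit returns 6.200 to the group, so the social optimum is full contribution by everyone: group total = 6.200 × 358 = 2219.60.
Efficiency loss = (6.200 − 1) × 358 = 1861.60.

1861.60 tokens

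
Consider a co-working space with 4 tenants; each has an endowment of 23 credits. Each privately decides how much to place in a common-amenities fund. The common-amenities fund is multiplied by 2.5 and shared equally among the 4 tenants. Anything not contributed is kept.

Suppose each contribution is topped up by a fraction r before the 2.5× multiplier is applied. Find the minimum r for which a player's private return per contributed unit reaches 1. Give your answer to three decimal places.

0.600

With matching at rate r, one contributed unit becomes (1 + r) in the common-amenities fund and returns 2.5 × (1 + r) / 4 to the contributor.
Setting this equal to 1: 1 + r = 4/2.5 = 1.6000.
So the minimum matching rate is r = 1.6000 − 1 = 0.600.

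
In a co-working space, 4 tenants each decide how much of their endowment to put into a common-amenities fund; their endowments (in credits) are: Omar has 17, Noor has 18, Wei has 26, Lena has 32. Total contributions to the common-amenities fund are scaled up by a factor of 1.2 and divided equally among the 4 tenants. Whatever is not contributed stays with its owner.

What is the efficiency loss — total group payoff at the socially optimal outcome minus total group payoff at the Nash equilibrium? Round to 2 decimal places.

The private return per contributed unit is 1.2/4 = 0.3000 < 1 for every player regardless of endowment, so the Nash equilibrium is zero contribution and the group total is Σ E_j = 17 + 18 + 26 + 32 = 93.
Each contributed unit returns 1.200 to the group, so the social optimum is full contribution by everyone: group total = 1.200 × 93 = 111.60.
Efficiency loss = (1.200 − 1) × 93 = 18.60.

18.60 credits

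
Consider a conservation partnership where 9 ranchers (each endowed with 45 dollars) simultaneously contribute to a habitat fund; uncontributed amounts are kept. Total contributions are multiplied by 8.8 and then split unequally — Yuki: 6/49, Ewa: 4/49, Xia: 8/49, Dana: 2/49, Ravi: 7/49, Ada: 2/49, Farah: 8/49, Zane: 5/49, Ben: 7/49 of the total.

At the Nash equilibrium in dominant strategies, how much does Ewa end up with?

206.63 dollars

Player j's private return per contributed unit is 8.8 × (j's share). Contributing is weakly dominant for j when that share is at least 1/8.8 = 0.1136, and contributing 0 is dominant otherwise.
The shares above 0.1136 belong to Yuki, Xia, Ravi, Farah and Ben, contributing 45 each; the remaining 4 contribute 0. Total contributed: 225.
Ewa keeps 45 and receives 8.8 × 225 × 4/49 = 161.63 from the habitat fund, for a payoff of 206.63.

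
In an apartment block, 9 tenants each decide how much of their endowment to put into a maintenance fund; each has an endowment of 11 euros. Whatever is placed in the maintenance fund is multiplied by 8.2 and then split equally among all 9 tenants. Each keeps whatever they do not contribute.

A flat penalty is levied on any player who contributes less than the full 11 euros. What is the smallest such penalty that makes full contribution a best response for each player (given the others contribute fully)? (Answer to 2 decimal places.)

0.98 euros

Given the others contribute fully, the best deviation is to contribute 0 (any partial contribution still incurs the fine and gives up units whose private return 0.9111 is below 1).
Deviating from 11 to 0 saves 11 euros but forfeits the deviator's share of the drop in the maintenance fund: 8.2/9 × 11 = 10.02.
So the deviation gain is 11 − 10.02 = 0.98, and the fine must be at least 0.98 euros to wipe it out.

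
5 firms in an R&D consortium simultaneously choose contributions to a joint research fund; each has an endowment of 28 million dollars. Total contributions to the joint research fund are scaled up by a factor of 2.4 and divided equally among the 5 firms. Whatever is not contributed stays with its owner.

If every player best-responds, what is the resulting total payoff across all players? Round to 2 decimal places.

140.00 million dollars

Each contributed unit returns 2.4/5 = 0.4800 to its contributor — below 1 — so contributing 0 is dominant for every player. At the Nash equilibrium everyone keeps their 28, and the group total is 5 × 28 = 140.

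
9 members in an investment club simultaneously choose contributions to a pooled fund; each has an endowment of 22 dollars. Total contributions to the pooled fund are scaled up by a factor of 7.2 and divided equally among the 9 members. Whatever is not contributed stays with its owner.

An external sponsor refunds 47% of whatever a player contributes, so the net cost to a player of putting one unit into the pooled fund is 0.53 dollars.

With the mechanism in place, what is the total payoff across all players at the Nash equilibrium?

1518.66 dollars

Under the mechanism each unit contributed yields (7.2/9) / 0.53 = 1.5094 back to its contributor per unit of net cost, which exceeds 1, making full contribution the dominant choice for everyone.
So the Nash equilibrium is full contribution by all 9; the group earns 9 × (22 × 0.47 + 7.2 × 22) = 1518.66.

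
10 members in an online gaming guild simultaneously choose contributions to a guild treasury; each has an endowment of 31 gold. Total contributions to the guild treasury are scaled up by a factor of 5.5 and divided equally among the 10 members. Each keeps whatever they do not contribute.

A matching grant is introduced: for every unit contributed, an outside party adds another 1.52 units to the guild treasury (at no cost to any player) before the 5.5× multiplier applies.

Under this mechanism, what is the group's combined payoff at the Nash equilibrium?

With the mechanism, a contributed unit returns 5.5 × 2.52 / 10 = 1.3860 per unit of net cost to the contributor — now above 1 — so contributing fully is weakly dominant for every player.
So the Nash equilibrium is full contribution by all 10; the group earns 5.5 × 2.52 × 310 = 4296.60.

4296.60 gold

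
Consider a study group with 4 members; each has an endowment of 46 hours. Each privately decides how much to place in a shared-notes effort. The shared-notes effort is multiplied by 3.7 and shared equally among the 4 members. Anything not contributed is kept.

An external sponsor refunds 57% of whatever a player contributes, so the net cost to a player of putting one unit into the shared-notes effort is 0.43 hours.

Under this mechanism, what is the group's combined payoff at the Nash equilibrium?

With the mechanism, a contributed unit returns (3.7/4) / 0.43 = 2.1512 per unit of net cost to the contributor — now above 1 — so contributing fully is weakly dominant for every player.
So the Nash equilibrium is full contribution by all 4; the group earns 4 × (46 × 0.57 + 3.7 × 46) = 785.68.

785.68 hours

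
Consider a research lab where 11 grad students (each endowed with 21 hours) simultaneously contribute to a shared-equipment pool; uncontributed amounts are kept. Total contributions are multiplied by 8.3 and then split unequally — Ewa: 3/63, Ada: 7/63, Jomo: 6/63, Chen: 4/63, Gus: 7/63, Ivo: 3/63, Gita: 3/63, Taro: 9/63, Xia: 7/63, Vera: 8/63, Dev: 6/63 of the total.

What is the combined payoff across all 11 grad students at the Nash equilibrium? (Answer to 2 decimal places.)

537.60 hours

Player j's private return per contributed unit is 8.3 × (j's share). Contributing is weakly dominant for j when that share is at least 1/8.3 = 0.1205, and contributing 0 is dominant otherwise.
The shares above 0.1205 belong to Taro and Vera, contributing 21 each; the remaining 9 contribute 0. Total contributed: 42.
The shared-equipment pool pays out 8.3 × 42 = 348.60 in total (split across the unequal shares, but the aggregate is all that matters for the group sum).
The 9 free-riders keep 21 each, adding 189. Group total = 189 + 348.60 = 537.60.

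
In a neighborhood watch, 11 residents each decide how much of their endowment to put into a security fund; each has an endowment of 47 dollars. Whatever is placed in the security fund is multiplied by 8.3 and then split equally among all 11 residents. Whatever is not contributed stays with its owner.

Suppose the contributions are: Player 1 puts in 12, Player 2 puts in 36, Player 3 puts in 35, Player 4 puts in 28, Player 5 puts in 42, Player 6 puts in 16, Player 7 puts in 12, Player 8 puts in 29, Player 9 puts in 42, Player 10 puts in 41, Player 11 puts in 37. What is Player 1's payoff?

Total contributed: 12 + 36 + 35 + 28 + 42 + 16 + 12 + 29 + 42 + 41 + 37 = 330.
Each receives 8.3 × 330 / 11 = 249.00 from the security fund.
Player 1 keeps 47 − 12 = 35, so Player 1's payoff is 35 + 249.00 = 284.00.

284.00 dollars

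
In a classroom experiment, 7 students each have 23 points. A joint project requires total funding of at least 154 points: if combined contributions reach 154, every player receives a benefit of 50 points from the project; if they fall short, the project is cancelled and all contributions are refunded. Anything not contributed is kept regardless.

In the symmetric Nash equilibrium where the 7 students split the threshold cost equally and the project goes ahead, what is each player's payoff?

Equal share of the threshold: 154/7 = 22.
At this profile no one gains by cutting their contribution: any cut drops the total below 154, the project is cancelled, contributions are refunded, and the deviator ends with 23, which is less than 23 − 22 + 50 = 51. Contributing more than 22 just wastes the excess. So contributing exactly 22 is a best response.
Each player's payoff: 23 − 22 + 50 = 51.

51 points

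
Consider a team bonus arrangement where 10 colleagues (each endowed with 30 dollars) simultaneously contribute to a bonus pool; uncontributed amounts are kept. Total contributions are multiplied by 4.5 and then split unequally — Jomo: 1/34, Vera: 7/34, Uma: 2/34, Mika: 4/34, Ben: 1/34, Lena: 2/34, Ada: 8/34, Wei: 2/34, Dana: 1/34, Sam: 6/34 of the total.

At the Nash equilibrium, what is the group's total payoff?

Each unit j contributes comes back to j as 4.5 × (j's share), so j prefers to contribute only if that share exceeds 1/4.5 = 0.2222; otherwise keeping the unit dominates.
The only share above 0.2222 is Ada's 8/34, contributing 30; the remaining 9 contribute 0. Total contributed: 30.
The bonus pool pays out 4.5 × 30 = 135.00 in total (split across the unequal shares, but the aggregate is all that matters for the group sum).
The 9 free-riders keep 30 each, adding 270. Group total = 270 + 135.00 = 405.00.

405.00 dollars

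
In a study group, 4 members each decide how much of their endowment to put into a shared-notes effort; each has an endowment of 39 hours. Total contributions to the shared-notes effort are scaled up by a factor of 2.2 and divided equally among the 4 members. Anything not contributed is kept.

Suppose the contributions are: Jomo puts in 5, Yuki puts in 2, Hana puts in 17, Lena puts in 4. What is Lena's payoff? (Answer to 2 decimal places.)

Total contributed: 5 + 2 + 17 + 4 = 28.
Each receives 2.2 × 28 / 4 = 15.40 from the shared-notes effort.
Lena keeps 39 − 4 = 35, so Lena's payoff is 35 + 15.40 = 50.40.

50.40 hours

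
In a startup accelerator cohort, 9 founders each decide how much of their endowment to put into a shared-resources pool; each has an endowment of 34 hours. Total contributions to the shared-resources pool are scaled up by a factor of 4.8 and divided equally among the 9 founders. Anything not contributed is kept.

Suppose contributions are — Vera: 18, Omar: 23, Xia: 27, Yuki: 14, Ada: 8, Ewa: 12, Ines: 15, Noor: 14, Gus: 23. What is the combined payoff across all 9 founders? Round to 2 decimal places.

Total contributed: 18 + 23 + 27 + 14 + 8 + 12 + 15 + 14 + 23 = 154; total kept: 9 × 34 − 154 = 152.
The shared-resources pool pays out 4.8 × 154 = 739.20 in aggregate.
Group total = 152 + 739.20 = 891.20.

891.20 hours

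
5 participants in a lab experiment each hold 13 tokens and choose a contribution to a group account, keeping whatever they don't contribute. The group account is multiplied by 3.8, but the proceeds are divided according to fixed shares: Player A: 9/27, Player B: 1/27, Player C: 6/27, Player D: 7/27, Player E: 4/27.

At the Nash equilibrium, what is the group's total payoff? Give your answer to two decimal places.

A player with share s gets back 3.8·s per unit contributed, so full contribution is dominant for anyone with s > 1/3.8 = 0.2632 and zero contribution is dominant for anyone below.
Player A alone (share 9/27) is above the threshold, contributing 13; the remaining 4 contribute 0. Total contributed: 13.
The group account pays out 3.8 × 13 = 49.40 in total (split across the unequal shares, but the aggregate is all that matters for the group sum).
The 4 free-riders keep 13 each, adding 52. Group total = 52 + 49.40 = 101.40.

101.40 tokens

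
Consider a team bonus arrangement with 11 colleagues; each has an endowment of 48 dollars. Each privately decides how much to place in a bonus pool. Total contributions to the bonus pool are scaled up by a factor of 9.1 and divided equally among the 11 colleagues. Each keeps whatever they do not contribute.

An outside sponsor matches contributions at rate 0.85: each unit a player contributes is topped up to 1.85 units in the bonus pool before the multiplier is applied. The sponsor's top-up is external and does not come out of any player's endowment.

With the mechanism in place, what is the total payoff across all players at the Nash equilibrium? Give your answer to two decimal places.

The effective private return per unit is now 9.1 × 1.85 / 11 = 1.5305 > 1, so every player's dominant strategy flips to full contribution.
So the Nash equilibrium is full contribution by all 11; the group earns 9.1 × 1.85 × 528 = 8888.88.

8888.88 dollars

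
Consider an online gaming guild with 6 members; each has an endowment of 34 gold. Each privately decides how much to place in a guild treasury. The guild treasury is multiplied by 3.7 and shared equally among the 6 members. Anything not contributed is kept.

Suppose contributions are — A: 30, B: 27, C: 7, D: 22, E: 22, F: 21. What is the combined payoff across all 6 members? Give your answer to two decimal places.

552.30 gold

Total contributed: 30 + 27 + 7 + 22 + 22 + 21 = 129; total kept: 6 × 34 − 129 = 75.
The guild treasury pays out 3.7 × 129 = 477.30 in aggregate.
Group total = 75 + 477.30 = 552.30.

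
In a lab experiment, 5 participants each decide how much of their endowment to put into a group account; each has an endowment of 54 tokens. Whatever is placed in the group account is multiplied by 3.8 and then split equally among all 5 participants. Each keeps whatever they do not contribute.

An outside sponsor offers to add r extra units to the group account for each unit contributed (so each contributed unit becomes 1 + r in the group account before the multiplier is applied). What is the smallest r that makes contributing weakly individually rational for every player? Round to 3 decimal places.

0.316

With matching at rate r, one contributed unit becomes (1 + r) in the group account and returns 3.8 × (1 + r) / 5 to the contributor.
Setting this equal to 1: 1 + r = 5/3.8 = 1.3158.
So the minimum matching rate is r = 1.3158 − 1 = 0.316.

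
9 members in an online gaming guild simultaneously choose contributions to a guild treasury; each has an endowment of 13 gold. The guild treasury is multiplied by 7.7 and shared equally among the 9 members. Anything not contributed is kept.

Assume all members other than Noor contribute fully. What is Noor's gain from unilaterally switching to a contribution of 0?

Switching from a contribution of 13 to 0 lets Noor keep an extra 13 gold, but lowers the guild treasury by 13, which costs Noor their own share of that drop: 7.7/9 × 13 = 11.12.
Net gain = 13 − 11.12 = 1.88. The private return per contributed unit (0.8556) is below 1, so free-riding is indeed the best response regardless of what the others do.

1.88 gold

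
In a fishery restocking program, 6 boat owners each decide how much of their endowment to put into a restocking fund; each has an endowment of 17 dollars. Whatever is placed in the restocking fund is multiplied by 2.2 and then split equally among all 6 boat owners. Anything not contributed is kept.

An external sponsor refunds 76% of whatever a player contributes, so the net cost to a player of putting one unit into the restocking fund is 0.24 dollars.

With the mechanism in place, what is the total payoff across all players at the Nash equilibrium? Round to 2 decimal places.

With the mechanism, a contributed unit returns (2.2/6) / 0.24 = 1.5278 per unit of net cost to the contributor — now above 1 — so contributing fully is weakly dominant for every player.
At the Nash equilibrium everyone contributes 17. Group total payoff = 6 × (17 × 0.76 + 2.2 × 17) = 301.92.

301.92 dollars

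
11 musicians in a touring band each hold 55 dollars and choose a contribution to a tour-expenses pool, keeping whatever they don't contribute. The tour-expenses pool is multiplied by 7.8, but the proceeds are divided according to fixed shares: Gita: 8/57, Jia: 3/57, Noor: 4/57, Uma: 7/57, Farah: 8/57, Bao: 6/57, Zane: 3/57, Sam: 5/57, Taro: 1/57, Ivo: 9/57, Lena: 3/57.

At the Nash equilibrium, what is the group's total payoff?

A player with share s gets back 7.8·s per unit contributed, so full contribution is dominant for anyone with s > 1/7.8 = 0.1282 and zero contribution is dominant for anyone below.
Gita, Farah and Ivo are above the threshold, contributing 55 each; the remaining 8 contribute 0. Total contributed: 165.
The tour-expenses pool pays out 7.8 × 165 = 1287.00 in total (split across the unequal shares, but the aggregate is all that matters for the group sum).
The 8 free-riders keep 55 each, adding 440. Group total = 440 + 1287.00 = 1727.00.

1727.00 dollars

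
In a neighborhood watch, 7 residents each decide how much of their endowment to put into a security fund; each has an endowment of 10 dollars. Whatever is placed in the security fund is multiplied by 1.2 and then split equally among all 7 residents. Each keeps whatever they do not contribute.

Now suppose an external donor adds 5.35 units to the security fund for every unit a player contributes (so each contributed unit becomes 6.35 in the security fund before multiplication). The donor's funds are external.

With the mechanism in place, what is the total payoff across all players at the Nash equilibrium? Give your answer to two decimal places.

Under the mechanism each unit contributed yields 1.2 × 6.35 / 7 = 1.0886 back to its contributor per unit of net cost, which exceeds 1, making full contribution the dominant choice for everyone.
So the Nash equilibrium is full contribution by all 7; the group earns 1.2 × 6.35 × 70 = 533.40.

533.40 dollars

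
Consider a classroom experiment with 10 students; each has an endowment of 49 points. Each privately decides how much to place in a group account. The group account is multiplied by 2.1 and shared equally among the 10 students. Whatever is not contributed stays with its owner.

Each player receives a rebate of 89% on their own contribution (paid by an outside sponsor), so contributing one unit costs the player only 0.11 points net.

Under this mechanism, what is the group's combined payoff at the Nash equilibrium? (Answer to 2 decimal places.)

Under the mechanism each unit contributed yields (2.1/10) / 0.11 = 1.9091 back to its contributor per unit of net cost, which exceeds 1, making full contribution the dominant choice for everyone.
So the Nash equilibrium is full contribution by all 10; the group earns 10 × (49 × 0.89 + 2.1 × 49) = 1465.10.

1465.10 points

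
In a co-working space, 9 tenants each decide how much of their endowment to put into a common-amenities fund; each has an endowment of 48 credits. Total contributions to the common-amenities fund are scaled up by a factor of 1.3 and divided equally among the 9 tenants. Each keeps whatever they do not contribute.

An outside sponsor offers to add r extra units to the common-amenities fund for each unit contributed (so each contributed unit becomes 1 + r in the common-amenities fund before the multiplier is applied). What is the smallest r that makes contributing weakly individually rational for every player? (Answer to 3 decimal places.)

5.923

With matching at rate r, one contributed unit becomes (1 + r) in the common-amenities fund and returns 1.3 × (1 + r) / 9 to the contributor.
Setting this equal to 1: 1 + r = 9/1.3 = 6.9231.
So the minimum matching rate is r = 6.9231 − 1 = 5.923.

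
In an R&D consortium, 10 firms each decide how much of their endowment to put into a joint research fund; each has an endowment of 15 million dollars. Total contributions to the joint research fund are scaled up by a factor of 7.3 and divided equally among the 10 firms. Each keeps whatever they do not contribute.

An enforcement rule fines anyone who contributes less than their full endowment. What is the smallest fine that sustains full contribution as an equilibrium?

Given the others contribute fully, the best deviation is to contribute 0 (any partial contribution still incurs the fine and gives up units whose private return 0.7300 is below 1).
Deviating from 15 to 0 saves 15 million dollars but forfeits the deviator's share of the drop in the joint research fund: 7.3/10 × 15 = 10.95.
So the deviation gain is 15 − 10.95 = 4.05, and the fine must be at least 4.05 million dollars to wipe it out.

4.05 million dollars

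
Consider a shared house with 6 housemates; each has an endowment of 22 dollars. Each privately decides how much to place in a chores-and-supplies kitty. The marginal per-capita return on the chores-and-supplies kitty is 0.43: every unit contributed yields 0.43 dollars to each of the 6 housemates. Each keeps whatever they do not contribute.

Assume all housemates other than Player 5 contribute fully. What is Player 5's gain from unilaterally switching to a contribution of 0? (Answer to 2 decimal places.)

12.54 dollars

Switching from a contribution of 22 to 0 lets Player 5 keep an extra 22 dollars, but lowers the chores-and-supplies kitty by 22, which costs Player 5 their own share of that drop: 0.43 × 22 = 9.46.
Net gain = 22 − 9.46 = 12.54. The private return per contributed unit (0.43) is below 1, so free-riding is indeed the best response regardless of what the others do.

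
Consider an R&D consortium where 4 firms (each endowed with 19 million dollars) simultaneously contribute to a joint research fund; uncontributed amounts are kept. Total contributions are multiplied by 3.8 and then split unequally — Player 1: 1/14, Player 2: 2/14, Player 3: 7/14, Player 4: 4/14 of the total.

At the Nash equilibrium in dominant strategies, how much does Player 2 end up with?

Each unit j contributes comes back to j as 3.8 × (j's share), so j prefers to contribute only if that share exceeds 1/3.8 = 0.2632; otherwise keeping the unit dominates.
The shares above 0.2632 belong to Player 3 and Player 4, contributing 19 each; the remaining 2 contribute 0. Total contributed: 38.
Player 2 keeps 19 and receives 3.8 × 38 × 2/14 = 20.63 from the joint research fund, for a payoff of 39.63.

39.63 million dollars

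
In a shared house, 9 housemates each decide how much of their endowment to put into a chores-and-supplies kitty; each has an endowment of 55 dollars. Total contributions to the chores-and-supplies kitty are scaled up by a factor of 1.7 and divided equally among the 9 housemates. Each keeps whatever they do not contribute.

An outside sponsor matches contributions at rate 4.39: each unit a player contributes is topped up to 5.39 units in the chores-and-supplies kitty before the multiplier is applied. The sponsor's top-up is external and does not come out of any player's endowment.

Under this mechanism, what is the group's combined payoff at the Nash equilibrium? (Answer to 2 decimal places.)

The effective private return per unit is now 1.7 × 5.39 / 9 = 1.0181 > 1, so every player's dominant strategy flips to full contribution.
At the Nash equilibrium everyone contributes 55. Group total payoff = 1.7 × 5.39 × 495 = 4535.69.

4535.69 dollars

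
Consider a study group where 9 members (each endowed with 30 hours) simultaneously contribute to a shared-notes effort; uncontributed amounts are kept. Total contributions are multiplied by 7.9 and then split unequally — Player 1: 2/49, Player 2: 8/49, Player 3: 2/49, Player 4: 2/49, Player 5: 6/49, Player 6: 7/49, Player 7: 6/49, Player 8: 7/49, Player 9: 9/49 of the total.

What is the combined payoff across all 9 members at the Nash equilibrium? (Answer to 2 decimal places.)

1098.00 hours

For player j, contributing a unit is worthwhile iff 7.9 × (j's share) ≥ 1, i.e. iff j's share is at least 0.1266.
The shares above 0.1266 belong to Player 2, Player 6, Player 8 and Player 9, contributing 30 each; the remaining 5 contribute 0. Total contributed: 120.
The shared-notes effort pays out 7.9 × 120 = 948.00 in total (split across the unequal shares, but the aggregate is all that matters for the group sum).
The 5 free-riders keep 30 each, adding 150. Group total = 150 + 948.00 = 1098.00.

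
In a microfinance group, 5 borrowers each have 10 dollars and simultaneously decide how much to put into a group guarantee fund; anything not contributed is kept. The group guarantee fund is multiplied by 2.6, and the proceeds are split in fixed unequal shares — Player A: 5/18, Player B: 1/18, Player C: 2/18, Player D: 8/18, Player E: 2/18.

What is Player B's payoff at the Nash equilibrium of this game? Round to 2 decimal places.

Each unit j contributes comes back to j as 2.6 × (j's share), so j prefers to contribute only if that share exceeds 1/2.6 = 0.3846; otherwise keeping the unit dominates.
The only share above 0.3846 is Player D's 8/18, contributing 10; the remaining 4 contribute 0. Total contributed: 10.
Player B keeps 10 and receives 2.6 × 10 × 1/18 = 1.44 from the group guarantee fund, for a payoff of 11.44.

11.44 dollars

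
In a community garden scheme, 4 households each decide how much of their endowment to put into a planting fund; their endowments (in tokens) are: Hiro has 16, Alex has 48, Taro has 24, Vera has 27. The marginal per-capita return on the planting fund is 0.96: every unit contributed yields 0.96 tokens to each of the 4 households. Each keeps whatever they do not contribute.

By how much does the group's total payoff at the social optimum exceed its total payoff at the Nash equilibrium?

The private return per contributed unit is 0.96 < 1 for everyone, so the Nash equilibrium is zero contribution and the group total is Σ E_j = 16 + 48 + 24 + 27 = 115.
Each contributed unit returns 3.840 to the group, so the social optimum is full contribution by everyone: group total = 3.840 × 115 = 441.60.
Efficiency loss = (3.840 − 1) × 115 = 326.60.

326.60 tokens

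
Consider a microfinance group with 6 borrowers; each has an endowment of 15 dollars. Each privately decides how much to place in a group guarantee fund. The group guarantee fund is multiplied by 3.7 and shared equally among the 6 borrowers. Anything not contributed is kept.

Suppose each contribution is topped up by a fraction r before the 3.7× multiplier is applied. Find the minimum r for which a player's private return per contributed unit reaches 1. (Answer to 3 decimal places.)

0.622

With matching at rate r, one contributed unit becomes (1 + r) in the group guarantee fund and returns 3.7 × (1 + r) / 6 to the contributor.
Setting this equal to 1: 1 + r = 6/3.7 = 1.6216.
So the minimum matching rate is r = 1.6216 − 1 = 0.622.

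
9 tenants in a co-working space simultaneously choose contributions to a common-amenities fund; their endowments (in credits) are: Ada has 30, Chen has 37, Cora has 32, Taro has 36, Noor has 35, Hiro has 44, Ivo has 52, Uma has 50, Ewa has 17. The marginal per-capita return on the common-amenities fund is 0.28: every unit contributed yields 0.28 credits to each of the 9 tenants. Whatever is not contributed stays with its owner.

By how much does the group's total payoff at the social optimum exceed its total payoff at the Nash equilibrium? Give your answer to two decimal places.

The private return per contributed unit is 0.28 < 1 for everyone, so the Nash equilibrium is zero contribution and the group total is Σ E_j = 30 + 37 + 32 + 36 + 35 + 44 + 52 + 50 + 17 = 333.
Each contributed unit returns 2.520 to the group, so the social optimum is full contribution by everyone: group total = 2.520 × 333 = 839.16.
Efficiency loss = (2.520 − 1) × 333 = 506.16.

506.16 credits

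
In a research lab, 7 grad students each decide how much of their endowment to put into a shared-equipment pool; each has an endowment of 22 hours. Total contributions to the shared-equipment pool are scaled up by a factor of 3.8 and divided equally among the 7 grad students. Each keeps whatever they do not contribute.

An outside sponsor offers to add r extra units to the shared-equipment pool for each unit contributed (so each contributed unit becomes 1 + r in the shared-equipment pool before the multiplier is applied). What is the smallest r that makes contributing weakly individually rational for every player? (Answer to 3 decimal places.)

With matching at rate r, one contributed unit becomes (1 + r) in the shared-equipment pool and returns 3.8 × (1 + r) / 7 to the contributor.
Setting this equal to 1: 1 + r = 7/3.8 = 1.8421.
So the minimum matching rate is r = 1.8421 − 1 = 0.842.

0.842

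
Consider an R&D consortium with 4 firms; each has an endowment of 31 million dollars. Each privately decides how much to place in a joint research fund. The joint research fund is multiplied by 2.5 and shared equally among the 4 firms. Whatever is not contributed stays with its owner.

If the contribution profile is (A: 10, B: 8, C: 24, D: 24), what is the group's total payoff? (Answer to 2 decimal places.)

Total contributed: 10 + 8 + 24 + 24 = 66; total kept: 4 × 31 − 66 = 58.
The joint research fund pays out 2.5 × 66 = 165.00 in aggregate.
Group total = 58 + 165.00 = 223.00.

223.00 million dollars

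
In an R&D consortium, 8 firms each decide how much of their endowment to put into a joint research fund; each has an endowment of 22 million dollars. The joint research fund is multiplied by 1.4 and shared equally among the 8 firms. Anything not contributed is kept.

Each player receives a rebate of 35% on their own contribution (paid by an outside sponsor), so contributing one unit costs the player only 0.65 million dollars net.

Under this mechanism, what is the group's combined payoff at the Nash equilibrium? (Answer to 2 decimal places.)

176.00 million dollars

Even with the mechanism, each unit contributed returns only (1.4/8) / 0.65 = 0.2692 per unit of net cost, so contributing nothing is still dominant.
At the Nash equilibrium no one contributes; group total payoff = 8 × 22 = 176.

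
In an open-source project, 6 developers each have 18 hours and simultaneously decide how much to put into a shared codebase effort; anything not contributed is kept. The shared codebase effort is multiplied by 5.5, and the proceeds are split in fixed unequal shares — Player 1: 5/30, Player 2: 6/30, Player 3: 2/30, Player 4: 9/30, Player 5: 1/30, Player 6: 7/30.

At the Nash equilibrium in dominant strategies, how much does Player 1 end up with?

67.50 hours

For player j, contributing a unit is worthwhile iff 5.5 × (j's share) ≥ 1, i.e. iff j's share is at least 0.1818.
Player 2, Player 4 and Player 6 clear that bar, contributing 18 each; the remaining 3 contribute 0. Total contributed: 54.
Player 1 keeps 18 and receives 5.5 × 54 × 5/30 = 49.50 from the shared codebase effort, for a payoff of 67.50.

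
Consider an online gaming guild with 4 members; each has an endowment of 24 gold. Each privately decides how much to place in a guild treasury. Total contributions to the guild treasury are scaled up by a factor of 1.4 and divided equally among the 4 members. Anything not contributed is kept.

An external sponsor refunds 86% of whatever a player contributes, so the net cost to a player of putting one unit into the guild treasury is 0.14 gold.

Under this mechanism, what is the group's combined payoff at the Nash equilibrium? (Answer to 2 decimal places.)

216.96 gold

The effective private return per unit is now (1.4/4) / 0.14 = 2.5000 > 1, so every player's dominant strategy flips to full contribution.
At the Nash equilibrium everyone contributes 24. Group total payoff = 4 × (24 × 0.86 + 1.4 × 24) = 216.96.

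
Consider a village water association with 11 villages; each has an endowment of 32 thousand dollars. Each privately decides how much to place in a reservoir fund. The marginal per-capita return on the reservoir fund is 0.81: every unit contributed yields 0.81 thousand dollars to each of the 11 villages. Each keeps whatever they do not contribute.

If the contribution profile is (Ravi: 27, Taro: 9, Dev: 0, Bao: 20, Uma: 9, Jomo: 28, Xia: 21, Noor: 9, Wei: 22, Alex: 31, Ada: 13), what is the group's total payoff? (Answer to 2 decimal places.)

1846.99 thousand dollars

Total contributed: 27 + 9 + 0 + 20 + 9 + 28 + 21 + 9 + 22 + 31 + 13 = 189; total kept: 11 × 32 − 189 = 163.
The reservoir fund pays out 0.81 × 11 × 189 = 1683.99 in aggregate.
Group total = 163 + 1683.99 = 1846.99.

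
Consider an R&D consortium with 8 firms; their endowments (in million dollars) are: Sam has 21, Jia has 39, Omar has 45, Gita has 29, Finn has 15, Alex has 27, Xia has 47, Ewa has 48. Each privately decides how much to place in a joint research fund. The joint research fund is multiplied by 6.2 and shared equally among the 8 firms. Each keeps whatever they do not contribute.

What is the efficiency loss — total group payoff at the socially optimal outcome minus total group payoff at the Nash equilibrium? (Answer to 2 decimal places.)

The private return per contributed unit is 6.2/8 = 0.7750 < 1 for every player regardless of endowment, so the Nash equilibrium is zero contribution and the group total is Σ E_j = 21 + 39 + 45 + 29 + 15 + 27 + 47 + 48 = 271.
Each contributed unit returns 6.200 to the group, so the social optimum is full contribution by everyone: group total = 6.200 × 271 = 1680.20.
Efficiency loss = (6.200 − 1) × 271 = 1409.20.

1409.20 million dollars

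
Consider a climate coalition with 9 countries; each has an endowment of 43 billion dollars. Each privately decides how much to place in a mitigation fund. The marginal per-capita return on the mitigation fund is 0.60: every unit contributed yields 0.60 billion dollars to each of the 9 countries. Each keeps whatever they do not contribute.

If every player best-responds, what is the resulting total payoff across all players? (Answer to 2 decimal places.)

387.00 billion dollars

The private return per contributed unit is 0.60 < 1, so contributing 0 is dominant for every player. At the Nash equilibrium everyone keeps their 43, and the group total is 9 × 43 = 387.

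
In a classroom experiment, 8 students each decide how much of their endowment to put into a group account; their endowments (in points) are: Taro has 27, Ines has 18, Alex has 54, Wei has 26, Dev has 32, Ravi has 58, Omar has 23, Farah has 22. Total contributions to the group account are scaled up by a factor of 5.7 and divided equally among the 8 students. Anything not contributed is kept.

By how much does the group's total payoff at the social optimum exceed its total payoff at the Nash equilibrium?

The private return per contributed unit is 5.7/8 = 0.7125 < 1 for every player regardless of endowment, so the Nash equilibrium is zero contribution and the group total is Σ E_j = 27 + 18 + 54 + 26 + 32 + 58 + 23 + 22 = 260.
Each contributed unit returns 5.700 to the group, so the social optimum is full contribution by everyone: group total = 5.700 × 260 = 1482.00.
Efficiency loss = (5.700 − 1) × 260 = 1222.00.

1222.00 points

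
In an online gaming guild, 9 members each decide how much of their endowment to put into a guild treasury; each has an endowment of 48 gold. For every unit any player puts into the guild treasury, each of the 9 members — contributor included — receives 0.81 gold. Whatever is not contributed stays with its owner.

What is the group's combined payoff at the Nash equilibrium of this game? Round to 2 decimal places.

432.00 gold

The private return per contributed unit is 0.81 < 1, so contributing 0 is dominant for every player. At the Nash equilibrium everyone keeps their 48, and the group total is 9 × 48 = 432.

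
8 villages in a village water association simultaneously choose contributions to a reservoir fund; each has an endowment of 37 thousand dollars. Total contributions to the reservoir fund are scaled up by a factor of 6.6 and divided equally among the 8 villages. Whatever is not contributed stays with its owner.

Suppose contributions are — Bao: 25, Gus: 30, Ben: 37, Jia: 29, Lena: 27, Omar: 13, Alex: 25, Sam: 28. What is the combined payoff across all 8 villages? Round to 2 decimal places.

Total contributed: 25 + 30 + 37 + 29 + 27 + 13 + 25 + 28 = 214; total kept: 8 × 37 − 214 = 82.
The reservoir fund pays out 6.6 × 214 = 1412.40 in aggregate.
Group total = 82 + 1412.40 = 1494.40.

1494.40 thousand dollars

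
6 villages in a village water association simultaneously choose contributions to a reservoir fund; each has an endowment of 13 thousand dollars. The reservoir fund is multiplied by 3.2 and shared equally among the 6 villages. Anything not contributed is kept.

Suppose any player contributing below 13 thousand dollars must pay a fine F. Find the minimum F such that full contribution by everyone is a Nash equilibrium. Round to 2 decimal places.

6.07 thousand dollars

Given the others contribute fully, the best deviation is to contribute 0 (any partial contribution still incurs the fine and gives up units whose private return 0.5333 is below 1).
Deviating from 13 to 0 saves 13 thousand dollars but forfeits the deviator's share of the drop in the reservoir fund: 3.2/6 × 13 = 6.93.
So the deviation gain is 13 − 6.93 = 6.07, and the fine must be at least 6.07 thousand dollars to wipe it out.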